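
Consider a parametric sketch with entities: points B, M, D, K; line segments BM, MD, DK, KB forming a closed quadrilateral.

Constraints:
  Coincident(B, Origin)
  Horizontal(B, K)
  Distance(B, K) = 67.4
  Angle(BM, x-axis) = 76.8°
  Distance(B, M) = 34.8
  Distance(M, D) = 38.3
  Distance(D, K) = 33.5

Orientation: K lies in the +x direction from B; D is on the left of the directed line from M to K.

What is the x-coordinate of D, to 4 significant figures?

45.23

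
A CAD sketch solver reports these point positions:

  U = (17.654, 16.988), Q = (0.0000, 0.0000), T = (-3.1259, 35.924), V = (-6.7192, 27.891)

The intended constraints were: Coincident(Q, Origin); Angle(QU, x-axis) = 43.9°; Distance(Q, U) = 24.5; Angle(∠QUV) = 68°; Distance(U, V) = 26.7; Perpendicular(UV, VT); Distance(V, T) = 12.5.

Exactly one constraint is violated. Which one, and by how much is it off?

Distance(V, T) = 12.5 — off by 3.70.

Q = (0.00, 0.00) ✓; QU at 43.90° ✓; |QU| = 24.50 ✓; ∠QUV = 68.00° ✓; |UV| = 26.70 ✓; ∠(UV, VT) = 90.00° ✓; |VT| = 8.800 ✗.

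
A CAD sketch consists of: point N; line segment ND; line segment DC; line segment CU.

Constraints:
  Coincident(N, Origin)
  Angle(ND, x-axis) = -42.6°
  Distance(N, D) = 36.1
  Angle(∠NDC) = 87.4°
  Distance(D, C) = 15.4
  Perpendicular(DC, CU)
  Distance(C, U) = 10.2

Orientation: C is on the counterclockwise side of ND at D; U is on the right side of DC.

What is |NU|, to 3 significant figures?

48.3

N is at the origin; ND runs at -42.6° with length 36.1, so D = 36.1·(cos -42.6°, sin -42.6°) = (26.6, -24.4). ∠NDC = 87.4°, so DC runs at -42.6° + (180° − 87.4°) = 50.0° from the x-axis; with |DC| = 15.4, C = D + 15.4·(cos 50.0°, sin 50.0°) = (36.5, -12.6). The perpendicularity gives CU at right angles to DC; with |CU| = 10.2 on the right of DC, U = C + 10.2·(0.766, -0.643) = (44.3, -19.2). Then |NU| = |U − N| = 48.3.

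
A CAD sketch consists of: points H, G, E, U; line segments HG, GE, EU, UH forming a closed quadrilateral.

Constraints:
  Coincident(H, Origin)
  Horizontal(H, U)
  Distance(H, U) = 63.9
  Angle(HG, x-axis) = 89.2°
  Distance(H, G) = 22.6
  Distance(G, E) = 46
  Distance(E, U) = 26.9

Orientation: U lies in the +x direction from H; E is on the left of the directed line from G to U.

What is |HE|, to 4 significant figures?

50.52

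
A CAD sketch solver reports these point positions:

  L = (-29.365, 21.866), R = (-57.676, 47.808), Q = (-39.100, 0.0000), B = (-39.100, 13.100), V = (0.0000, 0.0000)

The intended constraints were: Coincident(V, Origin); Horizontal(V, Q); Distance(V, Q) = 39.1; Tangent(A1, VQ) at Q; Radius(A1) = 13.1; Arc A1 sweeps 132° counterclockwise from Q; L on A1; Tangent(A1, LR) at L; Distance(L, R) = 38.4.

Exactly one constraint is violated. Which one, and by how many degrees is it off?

Tangent(A1, LR) at L — off by 5.50°.

V = (0.00, 0.00) ✓; V.y = 0.00, Q.y = 0.00 ✓; |VQ| = 39.10 ✓; ∠(BQ, QV) = 90.00° ✓; |BQ| = 13.10 ✓; bearing(B→L) − bearing(B→Q) = 132.0° ✓; |BL| = 13.10 ✓; ∠(BL, LR) = 84.50° ✗; |LR| = 38.40 ✓.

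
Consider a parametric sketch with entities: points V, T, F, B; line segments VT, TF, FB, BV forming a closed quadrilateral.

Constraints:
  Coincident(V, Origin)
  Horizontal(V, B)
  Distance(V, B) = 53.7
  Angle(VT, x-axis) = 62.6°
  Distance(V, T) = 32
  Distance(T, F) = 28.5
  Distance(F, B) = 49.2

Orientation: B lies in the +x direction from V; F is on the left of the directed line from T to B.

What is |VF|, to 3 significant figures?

59.2

Checks: |TF| = 28.50 ✓; |FB| = 49.20 ✓.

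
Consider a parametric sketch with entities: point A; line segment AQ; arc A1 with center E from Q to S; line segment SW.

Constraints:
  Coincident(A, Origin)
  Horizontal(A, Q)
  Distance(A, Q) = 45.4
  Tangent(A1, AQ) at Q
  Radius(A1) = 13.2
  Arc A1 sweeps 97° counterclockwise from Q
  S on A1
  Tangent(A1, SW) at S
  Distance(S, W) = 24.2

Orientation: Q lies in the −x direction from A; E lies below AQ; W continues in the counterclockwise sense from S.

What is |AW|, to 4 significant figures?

67.78

On A1, Q sits at bearing 90° from E; a 97° counterclockwise sweep puts S at bearing 187°, so S = E + 13.2·(cos 187°, sin 187°) = (-58.50, -14.81). A1 meets SW tangentially, so ES is at right angles to SW, so SW runs along (−sin 187°, cos 187°); with |SW| = 24.2, W = (-55.55, -38.83). Then |AW| = |W − A| = 67.78.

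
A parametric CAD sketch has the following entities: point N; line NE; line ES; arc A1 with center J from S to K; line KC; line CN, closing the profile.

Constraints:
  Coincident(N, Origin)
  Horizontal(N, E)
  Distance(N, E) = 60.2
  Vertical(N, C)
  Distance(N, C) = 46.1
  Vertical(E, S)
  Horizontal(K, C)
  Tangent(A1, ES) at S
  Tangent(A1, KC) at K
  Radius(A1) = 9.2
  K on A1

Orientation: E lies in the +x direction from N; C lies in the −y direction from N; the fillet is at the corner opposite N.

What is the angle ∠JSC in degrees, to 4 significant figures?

8.689°

The virtual corner opposite N is at (60.20, -46.10). A1 meets ES tangentially, so JS is at right angles to ES and tangency of A1 to KC means the radius JK is perpendicular to KC, with radius 9.2, so the center J sits 9.2 in from both sides at J = (51.00, -36.90). That places the tangent points at S = (60.20, -36.90) on ES and K = (51.00, -46.10) on KC. Then cos ∠JSC = SJ·SC / (|SJ||SC|), giving 8.689°.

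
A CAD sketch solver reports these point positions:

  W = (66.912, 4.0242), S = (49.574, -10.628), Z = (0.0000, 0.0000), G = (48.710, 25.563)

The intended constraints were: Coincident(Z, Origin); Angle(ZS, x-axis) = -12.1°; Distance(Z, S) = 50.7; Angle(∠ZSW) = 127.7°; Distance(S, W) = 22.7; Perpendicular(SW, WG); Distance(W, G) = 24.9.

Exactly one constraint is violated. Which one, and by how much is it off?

Distance(W, G) = 24.9 — off by 3.30.

Z = (0.00, 0.00) ✓; ZS at -12.10° ✓; |ZS| = 50.70 ✓; ∠ZSW = 127.7° ✓; |SW| = 22.70 ✓; ∠(SW, WG) = 90.00° ✓; |WG| = 28.20 ✗.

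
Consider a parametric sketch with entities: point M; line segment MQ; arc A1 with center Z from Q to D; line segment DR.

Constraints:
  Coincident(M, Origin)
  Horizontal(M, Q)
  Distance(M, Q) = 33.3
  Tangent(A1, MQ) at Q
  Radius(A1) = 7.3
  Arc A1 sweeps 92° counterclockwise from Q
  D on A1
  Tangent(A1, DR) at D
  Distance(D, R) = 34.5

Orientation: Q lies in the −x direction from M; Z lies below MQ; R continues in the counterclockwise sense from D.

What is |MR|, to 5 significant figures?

57.607

On A1, Q sits at bearing 90° from Z; a 92° counterclockwise sweep puts D at bearing 182°, so D = Z + 7.3·(cos 182°, sin 182°) = (-40.596, -7.5548). A1 meets DR tangentially, so ZD is at right angles to DR, so DR runs along (−sin 182°, cos 182°); with |DR| = 34.5, R = (-39.392, -42.034). Then |MR| = |R − M| = 57.607.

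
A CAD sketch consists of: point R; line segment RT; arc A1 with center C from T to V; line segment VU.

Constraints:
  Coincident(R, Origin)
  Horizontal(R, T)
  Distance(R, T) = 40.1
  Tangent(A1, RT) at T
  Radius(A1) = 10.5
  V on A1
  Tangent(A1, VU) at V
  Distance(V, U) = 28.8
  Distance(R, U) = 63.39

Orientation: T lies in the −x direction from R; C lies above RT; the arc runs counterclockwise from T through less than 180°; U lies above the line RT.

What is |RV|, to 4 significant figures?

36.02

Checks: |CV| = 10.50 ✓; ∠(CV, VU) = 90.00° ✓; |VU| = 28.80 ✓; |RU| = 63.39 ✓.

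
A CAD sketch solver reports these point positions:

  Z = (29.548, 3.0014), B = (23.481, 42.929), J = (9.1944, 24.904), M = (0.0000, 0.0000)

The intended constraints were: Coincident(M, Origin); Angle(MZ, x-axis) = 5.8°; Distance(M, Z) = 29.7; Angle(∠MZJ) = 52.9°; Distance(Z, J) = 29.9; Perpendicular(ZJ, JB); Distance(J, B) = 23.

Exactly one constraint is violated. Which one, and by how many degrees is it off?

Perpendicular(ZJ, JB) — off by 8.70°.

M = (0.00, 0.00) ✓; MZ at 5.800° ✓; |MZ| = 29.70 ✓; ∠MZJ = 52.90° ✓; |ZJ| = 29.90 ✓; ∠(ZJ, JB) = 81.30° ✗; |JB| = 23.00 ✓.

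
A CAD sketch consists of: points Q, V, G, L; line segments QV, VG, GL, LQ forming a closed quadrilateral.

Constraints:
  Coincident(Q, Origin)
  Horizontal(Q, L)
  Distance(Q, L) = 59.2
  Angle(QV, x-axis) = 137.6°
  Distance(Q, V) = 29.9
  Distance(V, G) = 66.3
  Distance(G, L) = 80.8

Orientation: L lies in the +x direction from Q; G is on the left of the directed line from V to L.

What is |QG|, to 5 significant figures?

73.862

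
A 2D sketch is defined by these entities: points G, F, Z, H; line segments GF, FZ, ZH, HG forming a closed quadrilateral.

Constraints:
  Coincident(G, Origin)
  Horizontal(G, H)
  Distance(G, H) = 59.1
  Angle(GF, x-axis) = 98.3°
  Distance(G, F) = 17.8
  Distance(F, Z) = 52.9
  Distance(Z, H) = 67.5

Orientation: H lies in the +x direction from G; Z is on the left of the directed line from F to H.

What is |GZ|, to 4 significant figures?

66.76

G is at the origin; GH is horizontal with |GH| = 59.1 and H in +x, so H = (59.1, 0). GF runs at 98.3° with |GF| = 17.8, so F = (-2.570, 17.61). Z is determined by |FZ| = 52.9 and |ZH| = 67.5 together: it lies at the intersection of circle(F, 52.9) and circle(H, 67.5). With |FH| = 64.14, the foot of the radical line on FH is 18.36 from F and the perpendicular offset is √(52.9² − 18.36²) = 49.61. Taking the left-of-FH solution: Z = (28.71, 60.27).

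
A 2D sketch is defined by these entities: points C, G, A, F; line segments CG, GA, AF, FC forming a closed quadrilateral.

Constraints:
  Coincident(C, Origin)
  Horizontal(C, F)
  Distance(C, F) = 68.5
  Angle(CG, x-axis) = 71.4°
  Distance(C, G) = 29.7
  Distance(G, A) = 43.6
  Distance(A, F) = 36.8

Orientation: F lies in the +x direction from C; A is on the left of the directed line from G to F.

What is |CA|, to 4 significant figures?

62.38

Checks: CG at 71.40° ✓; |GA| = 43.60 ✓; |AF| = 36.80 ✓.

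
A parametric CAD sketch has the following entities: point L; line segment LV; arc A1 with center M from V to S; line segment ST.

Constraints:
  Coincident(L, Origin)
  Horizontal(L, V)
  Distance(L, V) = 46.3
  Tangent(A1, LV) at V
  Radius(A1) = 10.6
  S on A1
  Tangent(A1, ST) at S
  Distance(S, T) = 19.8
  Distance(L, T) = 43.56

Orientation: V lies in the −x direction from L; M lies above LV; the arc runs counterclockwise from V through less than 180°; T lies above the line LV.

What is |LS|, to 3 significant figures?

36.9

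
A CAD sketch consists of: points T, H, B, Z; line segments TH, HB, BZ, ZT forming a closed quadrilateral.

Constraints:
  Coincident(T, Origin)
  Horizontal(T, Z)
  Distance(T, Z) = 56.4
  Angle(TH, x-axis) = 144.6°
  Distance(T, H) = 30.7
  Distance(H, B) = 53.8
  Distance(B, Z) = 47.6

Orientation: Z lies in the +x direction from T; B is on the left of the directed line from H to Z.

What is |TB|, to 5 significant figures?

44.308

Checks: |HB| = 53.80 ✓; |BZ| = 47.60 ✓.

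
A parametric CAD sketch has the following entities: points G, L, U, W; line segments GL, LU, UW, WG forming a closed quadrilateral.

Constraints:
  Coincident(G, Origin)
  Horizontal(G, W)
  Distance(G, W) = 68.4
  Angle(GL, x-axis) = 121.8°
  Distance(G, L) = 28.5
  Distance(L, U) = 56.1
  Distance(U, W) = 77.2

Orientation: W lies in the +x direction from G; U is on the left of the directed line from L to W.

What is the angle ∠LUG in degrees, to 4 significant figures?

23.96°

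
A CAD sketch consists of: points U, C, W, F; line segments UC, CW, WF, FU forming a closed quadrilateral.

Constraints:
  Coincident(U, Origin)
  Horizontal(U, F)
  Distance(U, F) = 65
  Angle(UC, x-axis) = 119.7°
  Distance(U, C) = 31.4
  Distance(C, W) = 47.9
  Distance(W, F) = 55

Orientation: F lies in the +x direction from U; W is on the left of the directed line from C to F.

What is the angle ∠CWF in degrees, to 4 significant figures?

111.3°

Checks: |CW| = 47.90 ✓; |WF| = 55.00 ✓.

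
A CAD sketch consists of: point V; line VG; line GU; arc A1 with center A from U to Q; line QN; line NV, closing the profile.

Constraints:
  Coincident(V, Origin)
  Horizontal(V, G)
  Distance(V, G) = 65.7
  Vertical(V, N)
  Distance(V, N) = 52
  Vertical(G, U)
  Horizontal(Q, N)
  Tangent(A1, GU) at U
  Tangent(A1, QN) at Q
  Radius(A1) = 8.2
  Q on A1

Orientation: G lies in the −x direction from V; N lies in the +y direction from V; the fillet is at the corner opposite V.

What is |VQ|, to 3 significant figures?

77.5

V is at the origin; V and G share the same y with |VG| = 65.7 and G on the −x side, so G = (-65.7, 0.00). V and N share the same x with |VN| = 52.0 and N on the +y side, so N = (0.00, 52.0). The virtual corner opposite V is at (-65.7, 52.0). A1 meets GU tangentially, so AU is at right angles to GU and A1 meets QN tangentially, so AQ is at right angles to QN, with radius 8.2, so the center A sits 8.2 in from both sides at A = (-57.5, 43.8). That places the tangent points at U = (-65.7, 43.8) on GU and Q = (-57.5, 52.0) on QN. Then |VQ| = |Q − V| = 77.5.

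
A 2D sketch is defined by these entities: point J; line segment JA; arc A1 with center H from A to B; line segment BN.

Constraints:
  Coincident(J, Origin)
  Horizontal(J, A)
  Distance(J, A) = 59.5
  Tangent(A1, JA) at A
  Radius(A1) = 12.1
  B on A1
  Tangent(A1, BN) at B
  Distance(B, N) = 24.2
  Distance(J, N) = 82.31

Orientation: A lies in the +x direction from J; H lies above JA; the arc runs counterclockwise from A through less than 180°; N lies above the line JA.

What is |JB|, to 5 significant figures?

72.251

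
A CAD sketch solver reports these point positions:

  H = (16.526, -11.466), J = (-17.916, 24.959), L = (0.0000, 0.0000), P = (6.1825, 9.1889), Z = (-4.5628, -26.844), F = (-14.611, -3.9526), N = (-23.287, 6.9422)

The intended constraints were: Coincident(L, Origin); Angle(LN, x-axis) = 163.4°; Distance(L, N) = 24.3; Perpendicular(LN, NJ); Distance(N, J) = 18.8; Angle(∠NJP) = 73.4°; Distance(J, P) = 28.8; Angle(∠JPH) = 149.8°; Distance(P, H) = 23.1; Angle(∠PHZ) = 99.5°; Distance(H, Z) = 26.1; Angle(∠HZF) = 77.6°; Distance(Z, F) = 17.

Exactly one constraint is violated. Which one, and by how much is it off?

Distance(Z, F) = 17 — off by 8.00.

L = (0.00, 0.00) ✓; LN at 163.4° ✓; |LN| = 24.30 ✓; ∠(LN, NJ) = 90.00° ✓; |NJ| = 18.80 ✓; ∠NJP = 73.40° ✓; |JP| = 28.80 ✓; ∠JPH = 149.8° ✓; |PH| = 23.10 ✓; ∠PHZ = 99.50° ✓; |HZ| = 26.10 ✓; ∠HZF = 77.60° ✓; |ZF| = 25.00 ✗.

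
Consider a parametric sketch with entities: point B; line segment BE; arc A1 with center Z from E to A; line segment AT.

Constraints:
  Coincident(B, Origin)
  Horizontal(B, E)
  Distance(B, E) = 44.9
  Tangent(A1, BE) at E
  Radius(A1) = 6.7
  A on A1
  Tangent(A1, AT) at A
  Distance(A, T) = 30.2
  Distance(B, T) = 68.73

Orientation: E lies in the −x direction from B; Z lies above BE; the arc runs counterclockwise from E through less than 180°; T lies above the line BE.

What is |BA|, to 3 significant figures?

41.4

Checks: ∠(ZE, EB) = 90.00° ✓; |ZE| = 6.700 ✓; |ZA| = 6.700 ✓; ∠(ZA, AT) = 90.00° ✓; |AT| = 30.20 ✓; |BT| = 68.73 ✓.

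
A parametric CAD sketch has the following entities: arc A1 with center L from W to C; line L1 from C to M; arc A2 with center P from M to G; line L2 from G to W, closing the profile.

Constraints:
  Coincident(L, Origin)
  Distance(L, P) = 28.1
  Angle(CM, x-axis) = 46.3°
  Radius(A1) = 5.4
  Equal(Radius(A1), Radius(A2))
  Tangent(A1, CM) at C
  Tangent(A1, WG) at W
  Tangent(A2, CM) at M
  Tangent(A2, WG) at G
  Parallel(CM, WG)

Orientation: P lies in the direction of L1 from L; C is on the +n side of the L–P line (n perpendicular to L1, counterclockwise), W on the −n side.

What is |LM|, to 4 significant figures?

28.61

The slot axis is L1's direction at 46.3°, so u = (cos 46.3°, sin 46.3°) = (0.6909, 0.7230) and n = (−sin 46.3°, cos 46.3°) = (-0.7230, 0.6909). L is at the origin and P lies 28.1 along u from L, so P = 28.1·u = (19.41, 20.32). Tangency of A1 to both parallel lines with radius 5.4 puts C and W at L ± 5.4·n: C = (-3.904, 3.731), W = (3.904, -3.731). Equal radii place M and G the same way about P: M = P + 5.4·n = (15.51, 24.05), G = P − 5.4·n = (23.32, 16.58). Then |LM| = |M − L| = 28.61.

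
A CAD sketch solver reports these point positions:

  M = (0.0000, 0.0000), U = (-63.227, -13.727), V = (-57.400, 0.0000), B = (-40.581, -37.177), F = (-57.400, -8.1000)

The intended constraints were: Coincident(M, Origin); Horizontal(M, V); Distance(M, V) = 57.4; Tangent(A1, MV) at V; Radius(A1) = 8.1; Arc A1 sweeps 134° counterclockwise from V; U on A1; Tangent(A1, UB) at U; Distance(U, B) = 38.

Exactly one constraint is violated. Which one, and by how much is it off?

Distance(U, B) = 38 — off by 5.40.

M = (0.00, 0.00) ✓; M.y = 0.00, V.y = 0.00 ✓; |MV| = 57.40 ✓; ∠(FV, VM) = 90.00° ✓; |FV| = 8.100 ✓; bearing(F→U) − bearing(F→V) = 134.0° ✓; |FU| = 8.100 ✓; ∠(FU, UB) = 90.00° ✓; |UB| = 32.60 ✗.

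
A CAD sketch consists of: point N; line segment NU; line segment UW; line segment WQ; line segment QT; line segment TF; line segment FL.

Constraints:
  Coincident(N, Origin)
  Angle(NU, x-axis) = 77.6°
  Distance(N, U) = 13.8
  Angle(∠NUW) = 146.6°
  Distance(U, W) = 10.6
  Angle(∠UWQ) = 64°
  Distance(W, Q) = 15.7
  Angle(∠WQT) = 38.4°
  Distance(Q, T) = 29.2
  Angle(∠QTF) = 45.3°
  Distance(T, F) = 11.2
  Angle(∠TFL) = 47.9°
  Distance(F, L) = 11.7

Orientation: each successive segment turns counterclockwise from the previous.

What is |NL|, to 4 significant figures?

14.73

∠QTF = 45.3° gives TF at 143.3° from the x-axis; with |TF| = 11.2, F = (8.349, 22.95). ∠TFL = 47.9° gives FL at -84.60° from the x-axis; with |FL| = 11.7, L = (9.450, 11.30). Then |NL| = |L − N| = 14.73.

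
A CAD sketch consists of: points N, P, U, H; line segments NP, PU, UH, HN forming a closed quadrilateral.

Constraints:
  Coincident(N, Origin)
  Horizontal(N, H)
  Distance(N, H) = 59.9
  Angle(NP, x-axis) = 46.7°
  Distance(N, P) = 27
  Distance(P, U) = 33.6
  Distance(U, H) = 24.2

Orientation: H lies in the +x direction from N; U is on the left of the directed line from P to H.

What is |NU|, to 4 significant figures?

56.77

N is at the origin; N and H share the same y with |NH| = 59.9 and H in +x, so H = (59.9, 0). NP runs at 46.7° with |NP| = 27.0, so P = (18.52, 19.65). U is determined by |PU| = 33.6 and |UH| = 24.2 together: it lies at the intersection of circle(P, 33.6) and circle(H, 24.2). With |PH| = 45.81, the foot of the radical line on PH is 28.84 from P and the perpendicular offset is √(33.6² − 28.84²) = 17.25. Taking the left-of-PH solution: U = (51.96, 22.86).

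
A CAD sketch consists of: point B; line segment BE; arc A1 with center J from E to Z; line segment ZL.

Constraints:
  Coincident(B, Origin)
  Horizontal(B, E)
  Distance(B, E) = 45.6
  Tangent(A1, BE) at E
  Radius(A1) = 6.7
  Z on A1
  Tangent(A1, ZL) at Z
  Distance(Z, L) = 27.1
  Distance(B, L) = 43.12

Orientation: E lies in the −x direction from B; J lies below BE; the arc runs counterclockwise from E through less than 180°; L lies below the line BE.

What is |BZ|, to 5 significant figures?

51.546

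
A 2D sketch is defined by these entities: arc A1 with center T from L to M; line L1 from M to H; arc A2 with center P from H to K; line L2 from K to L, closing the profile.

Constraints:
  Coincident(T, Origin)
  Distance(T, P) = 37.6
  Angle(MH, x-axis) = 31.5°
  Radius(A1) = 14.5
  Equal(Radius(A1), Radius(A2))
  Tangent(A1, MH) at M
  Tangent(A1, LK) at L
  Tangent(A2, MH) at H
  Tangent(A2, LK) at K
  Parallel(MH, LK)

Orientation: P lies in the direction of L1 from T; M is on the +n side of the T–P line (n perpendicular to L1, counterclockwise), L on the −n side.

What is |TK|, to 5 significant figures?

40.299

Tangency of A1 to both parallel lines with radius 14.5 puts M and L at T ± 14.5·n: M = (-7.5762, 12.363), L = (7.5762, -12.363). Equal radii place H and K the same way about P: H = P + 14.5·n = (24.483, 32.009), K = P − 14.5·n = (39.635, 7.2827). Then |TK| = |K − T| = 40.299.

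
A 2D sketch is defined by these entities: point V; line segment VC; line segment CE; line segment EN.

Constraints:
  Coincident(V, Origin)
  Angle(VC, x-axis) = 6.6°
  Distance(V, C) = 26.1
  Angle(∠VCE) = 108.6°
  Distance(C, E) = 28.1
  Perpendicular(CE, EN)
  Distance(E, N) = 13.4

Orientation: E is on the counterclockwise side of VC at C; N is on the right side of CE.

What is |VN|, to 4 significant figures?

52.74

V is at the origin; VC runs at 6.6° with length 26.1, so C = 26.1·(cos 6.6°, sin 6.6°) = (25.93, 3.000). ∠VCE = 108.6°, so CE runs at 6.6° + (180° − 108.6°) = 78.00° from the x-axis; with |CE| = 28.1, E = C + 28.1·(cos 78.00°, sin 78.00°) = (31.77, 30.49). The perpendicularity gives EN at right angles to CE; with |EN| = 13.4 on the right of CE, N = E + 13.4·(0.9781, -0.2079) = (44.88, 27.70). Then |VN| = |N − V| = 52.74.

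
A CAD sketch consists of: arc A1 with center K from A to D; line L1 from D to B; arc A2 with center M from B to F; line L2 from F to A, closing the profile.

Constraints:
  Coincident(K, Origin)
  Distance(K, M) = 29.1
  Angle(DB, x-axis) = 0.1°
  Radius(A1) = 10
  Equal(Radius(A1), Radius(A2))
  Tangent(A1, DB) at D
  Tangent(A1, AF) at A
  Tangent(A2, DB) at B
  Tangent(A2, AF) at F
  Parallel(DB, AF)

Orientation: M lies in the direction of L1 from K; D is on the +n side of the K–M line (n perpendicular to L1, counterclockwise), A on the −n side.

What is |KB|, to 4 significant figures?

30.77

Tangency of A1 to both parallel lines with radius 10.0 puts D and A at K ± 10.0·n: D = (-0.01745, 10.00), A = (0.01745, -10.00). Equal radii place B and F the same way about M: B = M + 10.0·n = (29.08, 10.05), F = M − 10.0·n = (29.12, -9.949). Then |KB| = |B − K| = 30.77.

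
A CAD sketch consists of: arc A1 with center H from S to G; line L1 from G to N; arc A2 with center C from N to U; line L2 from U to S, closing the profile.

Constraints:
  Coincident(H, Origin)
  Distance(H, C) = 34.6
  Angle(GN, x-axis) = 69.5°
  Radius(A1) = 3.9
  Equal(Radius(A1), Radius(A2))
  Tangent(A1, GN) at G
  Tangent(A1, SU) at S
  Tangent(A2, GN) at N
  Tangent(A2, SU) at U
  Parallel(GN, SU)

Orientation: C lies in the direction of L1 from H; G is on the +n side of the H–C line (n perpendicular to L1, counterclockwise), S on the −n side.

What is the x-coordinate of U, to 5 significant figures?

15.770

The slot axis is L1's direction at 69.5°, so u = (cos 69.5°, sin 69.5°) = (0.35021, 0.93667) and n = (−sin 69.5°, cos 69.5°) = (-0.93667, 0.35021). H is at the origin and C lies 34.6 along u from H, so C = 34.6·u = (12.117, 32.409). Tangency of A1 to both parallel lines with radius 3.9 puts G and S at H ± 3.9·n: G = (-3.6530, 1.3658), S = (3.6530, -1.3658). Equal radii place N and U the same way about C: N = C + 3.9·n = (8.4642, 33.775), U = C − 3.9·n = (15.770, 31.043). So U.x = 15.770.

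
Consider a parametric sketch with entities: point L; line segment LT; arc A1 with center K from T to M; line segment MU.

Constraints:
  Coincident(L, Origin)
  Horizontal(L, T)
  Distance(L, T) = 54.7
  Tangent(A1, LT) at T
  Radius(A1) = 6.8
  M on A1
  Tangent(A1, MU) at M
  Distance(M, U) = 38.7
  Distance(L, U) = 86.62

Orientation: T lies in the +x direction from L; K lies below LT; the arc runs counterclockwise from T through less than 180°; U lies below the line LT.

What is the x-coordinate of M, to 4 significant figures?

49.91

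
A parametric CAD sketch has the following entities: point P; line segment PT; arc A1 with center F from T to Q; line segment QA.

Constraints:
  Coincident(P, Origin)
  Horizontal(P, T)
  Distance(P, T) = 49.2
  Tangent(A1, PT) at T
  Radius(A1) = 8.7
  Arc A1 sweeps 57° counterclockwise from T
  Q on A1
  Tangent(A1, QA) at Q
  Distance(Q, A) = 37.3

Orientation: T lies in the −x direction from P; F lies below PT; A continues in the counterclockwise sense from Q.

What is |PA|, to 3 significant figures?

84.5

P is at the origin; P and T share the same y with |PT| = 49.2 and T on the −x side, so T = (-49.2, 0.00). Since A1 is tangent to PT there, FT ⟂ PT, so F = T + (0, -8.7) = (-49.2, -8.70). On A1, T sits at bearing 90° from F; a 57° counterclockwise sweep puts Q at bearing 147°, so Q = F + 8.7·(cos 147°, sin 147°) = (-56.5, -3.96). The tangent condition forces FQ to be normal to QA, so QA runs along (−sin 147°, cos 147°); with |QA| = 37.3, A = (-76.8, -35.2). Then |PA| = |A − P| = 84.5.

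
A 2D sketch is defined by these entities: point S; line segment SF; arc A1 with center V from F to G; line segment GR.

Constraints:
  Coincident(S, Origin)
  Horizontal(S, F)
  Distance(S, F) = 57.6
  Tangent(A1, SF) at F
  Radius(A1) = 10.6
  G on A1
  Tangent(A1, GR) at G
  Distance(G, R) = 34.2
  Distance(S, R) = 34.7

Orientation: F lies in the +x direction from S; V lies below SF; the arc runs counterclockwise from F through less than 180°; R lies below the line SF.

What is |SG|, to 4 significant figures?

50.84

Checks: |VF| = 10.60 ✓; |VG| = 10.60 ✓; ∠(VG, GR) = 90.00° ✓; |GR| = 34.20 ✓; |SR| = 34.70 ✓.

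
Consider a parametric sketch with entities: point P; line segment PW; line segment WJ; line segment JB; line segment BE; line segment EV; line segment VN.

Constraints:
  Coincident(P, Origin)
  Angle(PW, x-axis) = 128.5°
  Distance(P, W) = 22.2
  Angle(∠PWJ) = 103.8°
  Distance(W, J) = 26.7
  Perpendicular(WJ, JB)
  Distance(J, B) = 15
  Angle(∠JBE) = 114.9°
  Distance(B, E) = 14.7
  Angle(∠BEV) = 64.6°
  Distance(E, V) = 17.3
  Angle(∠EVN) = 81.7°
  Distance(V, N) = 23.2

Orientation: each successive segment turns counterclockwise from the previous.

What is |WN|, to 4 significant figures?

37.20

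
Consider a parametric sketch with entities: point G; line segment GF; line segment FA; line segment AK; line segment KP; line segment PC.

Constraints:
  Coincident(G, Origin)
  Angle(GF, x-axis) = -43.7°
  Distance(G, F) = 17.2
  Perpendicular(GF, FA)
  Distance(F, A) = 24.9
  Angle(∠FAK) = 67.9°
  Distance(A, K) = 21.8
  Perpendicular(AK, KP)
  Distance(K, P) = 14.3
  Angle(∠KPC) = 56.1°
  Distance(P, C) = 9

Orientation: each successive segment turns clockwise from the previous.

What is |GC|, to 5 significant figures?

13.191

G is at the origin; GF runs at -43.7° with length 17.2, so F = (12.435, -11.883). GF is perpendicular to FA, so FA runs at -133.70°; with |FA| = 24.9, A = (-4.7679, -29.885). ∠FAK = 67.9° gives AK at 114.20° from the x-axis; with |AK| = 21.8, K = (-13.704, -10.001). AK ⟂ KP, so KP runs at 24.200°; with |KP| = 14.3, P = (-0.66094, -4.1389). ∠KPC = 56.1° gives PC at -99.700° from the x-axis; with |PC| = 9.0, C = (-2.1773, -13.010). Then |GC| = |C − G| = 13.191.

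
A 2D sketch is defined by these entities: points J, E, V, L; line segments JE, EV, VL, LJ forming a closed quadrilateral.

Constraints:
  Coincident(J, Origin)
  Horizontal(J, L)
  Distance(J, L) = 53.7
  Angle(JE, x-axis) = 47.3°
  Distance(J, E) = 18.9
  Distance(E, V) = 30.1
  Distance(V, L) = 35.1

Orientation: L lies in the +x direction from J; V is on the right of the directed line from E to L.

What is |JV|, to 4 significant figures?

26.42

J is at the origin; J and L share the same y with |JL| = 53.7 and L in +x, so L = (53.7, 0). JE runs at 47.3° with |JE| = 18.9, so E = (12.82, 13.89). V is determined by |EV| = 30.1 and |VL| = 35.1 together: it lies at the intersection of circle(E, 30.1) and circle(L, 35.1). With |EL| = 43.18, the foot of the radical line on EL is 17.81 from E and the perpendicular offset is √(30.1² − 17.81²) = 24.26. Taking the right-of-EL solution: V = (21.88, -14.81).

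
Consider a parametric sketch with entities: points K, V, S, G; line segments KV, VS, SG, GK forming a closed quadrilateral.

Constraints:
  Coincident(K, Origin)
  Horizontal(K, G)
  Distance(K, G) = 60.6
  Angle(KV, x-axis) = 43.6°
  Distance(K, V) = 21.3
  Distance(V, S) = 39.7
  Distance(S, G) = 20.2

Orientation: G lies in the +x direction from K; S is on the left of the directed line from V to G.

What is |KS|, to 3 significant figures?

58.2

Checks: |VS| = 39.70 ✓; |SG| = 20.20 ✓.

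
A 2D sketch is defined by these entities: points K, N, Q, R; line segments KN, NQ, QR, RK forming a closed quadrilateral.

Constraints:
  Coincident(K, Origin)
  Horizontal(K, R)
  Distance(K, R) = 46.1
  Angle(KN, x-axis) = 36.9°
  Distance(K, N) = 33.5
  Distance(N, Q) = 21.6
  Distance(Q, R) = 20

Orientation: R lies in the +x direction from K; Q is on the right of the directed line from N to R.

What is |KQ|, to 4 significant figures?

26.20

K is at the origin; K and R share the same y with |KR| = 46.1 and R in +x, so R = (46.1, 0). KN runs at 36.9° with |KN| = 33.5, so N = (26.79, 20.11). Q is determined by |NQ| = 21.6 and |QR| = 20.0 together: it lies at the intersection of circle(N, 21.6) and circle(R, 20.0). With |NR| = 27.88, the foot of the radical line on NR is 15.14 from N and the perpendicular offset is √(21.6² − 15.14²) = 15.41. Taking the right-of-NR solution: Q = (26.15, -1.477).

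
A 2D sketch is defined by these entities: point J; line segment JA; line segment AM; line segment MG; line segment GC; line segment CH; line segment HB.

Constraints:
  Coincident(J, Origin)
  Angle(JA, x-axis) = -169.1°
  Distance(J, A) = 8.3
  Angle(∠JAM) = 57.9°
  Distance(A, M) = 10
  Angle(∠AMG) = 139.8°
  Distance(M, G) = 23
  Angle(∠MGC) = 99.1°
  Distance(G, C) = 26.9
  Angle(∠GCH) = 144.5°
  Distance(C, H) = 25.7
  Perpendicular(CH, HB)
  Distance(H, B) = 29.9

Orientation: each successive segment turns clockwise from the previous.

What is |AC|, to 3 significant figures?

40.3

∠AMG = 139.8° gives MG at 28.6° from the x-axis; with |MG| = 23.0, G = (15.7, 18.8). ∠MGC = 99.1° gives GC at -52.3° from the x-axis; with |GC| = 26.9, C = (32.1, -2.52). Then |AC| = |C − A| = 40.3.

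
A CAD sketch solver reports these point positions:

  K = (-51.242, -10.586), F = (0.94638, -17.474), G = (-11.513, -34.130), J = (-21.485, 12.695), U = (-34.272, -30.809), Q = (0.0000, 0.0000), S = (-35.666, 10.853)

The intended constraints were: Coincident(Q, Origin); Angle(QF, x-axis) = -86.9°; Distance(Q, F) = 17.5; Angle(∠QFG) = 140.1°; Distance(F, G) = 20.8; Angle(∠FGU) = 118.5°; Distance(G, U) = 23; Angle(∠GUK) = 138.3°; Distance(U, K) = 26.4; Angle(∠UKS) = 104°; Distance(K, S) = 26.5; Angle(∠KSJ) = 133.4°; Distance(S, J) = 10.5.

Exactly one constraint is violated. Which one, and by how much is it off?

Distance(S, J) = 10.5 — off by 3.80.

Q = (0.00, 0.00) ✓; QF at -86.90° ✓; |QF| = 17.50 ✓; ∠QFG = 140.1° ✓; |FG| = 20.80 ✓; ∠FGU = 118.5° ✓; |GU| = 23.00 ✓; ∠GUK = 138.3° ✓; |UK| = 26.40 ✓; ∠UKS = 104.0° ✓; |KS| = 26.50 ✓; ∠KSJ = 133.4° ✓; |SJ| = 14.30 ✗.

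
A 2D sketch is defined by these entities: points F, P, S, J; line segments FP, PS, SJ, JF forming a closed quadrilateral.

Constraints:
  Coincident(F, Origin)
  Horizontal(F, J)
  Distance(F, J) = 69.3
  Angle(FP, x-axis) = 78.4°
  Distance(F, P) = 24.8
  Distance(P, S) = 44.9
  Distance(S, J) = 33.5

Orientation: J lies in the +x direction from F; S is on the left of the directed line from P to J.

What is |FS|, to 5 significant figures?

56.751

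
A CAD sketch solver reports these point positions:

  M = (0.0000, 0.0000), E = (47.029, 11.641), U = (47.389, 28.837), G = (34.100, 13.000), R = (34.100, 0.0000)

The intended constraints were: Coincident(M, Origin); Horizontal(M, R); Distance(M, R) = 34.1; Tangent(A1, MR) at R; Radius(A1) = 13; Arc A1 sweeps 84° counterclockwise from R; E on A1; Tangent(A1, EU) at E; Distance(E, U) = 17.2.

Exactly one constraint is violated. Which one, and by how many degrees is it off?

Tangent(A1, EU) at E — off by 4.80°.

M = (0.00, 0.00) ✓; M.y = 0.00, R.y = 0.00 ✓; |MR| = 34.10 ✓; ∠(GR, RM) = 90.00° ✓; |GR| = 13.00 ✓; bearing(G→E) − bearing(G→R) = 84.00° ✓; |GE| = 13.00 ✓; ∠(GE, EU) = 85.20° ✗; |EU| = 17.20 ✓.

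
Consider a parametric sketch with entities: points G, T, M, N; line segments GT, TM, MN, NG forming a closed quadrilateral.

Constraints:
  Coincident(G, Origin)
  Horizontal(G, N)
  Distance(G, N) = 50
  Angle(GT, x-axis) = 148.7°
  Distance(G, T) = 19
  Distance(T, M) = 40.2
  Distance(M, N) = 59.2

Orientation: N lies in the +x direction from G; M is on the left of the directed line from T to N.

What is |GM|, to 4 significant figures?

42.63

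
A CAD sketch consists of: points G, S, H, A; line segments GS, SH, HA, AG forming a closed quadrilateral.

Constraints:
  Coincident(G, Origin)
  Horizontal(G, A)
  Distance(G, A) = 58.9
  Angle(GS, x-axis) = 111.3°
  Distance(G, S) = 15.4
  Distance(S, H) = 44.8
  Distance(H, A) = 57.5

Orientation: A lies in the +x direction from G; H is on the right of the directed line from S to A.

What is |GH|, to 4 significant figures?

29.43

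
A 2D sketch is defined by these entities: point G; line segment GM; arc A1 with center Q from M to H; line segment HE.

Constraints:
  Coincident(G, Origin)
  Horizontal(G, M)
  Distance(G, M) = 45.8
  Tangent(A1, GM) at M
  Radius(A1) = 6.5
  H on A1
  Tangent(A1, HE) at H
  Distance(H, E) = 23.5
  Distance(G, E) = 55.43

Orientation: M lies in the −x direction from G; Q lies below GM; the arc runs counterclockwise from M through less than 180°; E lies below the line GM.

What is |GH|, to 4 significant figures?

52.72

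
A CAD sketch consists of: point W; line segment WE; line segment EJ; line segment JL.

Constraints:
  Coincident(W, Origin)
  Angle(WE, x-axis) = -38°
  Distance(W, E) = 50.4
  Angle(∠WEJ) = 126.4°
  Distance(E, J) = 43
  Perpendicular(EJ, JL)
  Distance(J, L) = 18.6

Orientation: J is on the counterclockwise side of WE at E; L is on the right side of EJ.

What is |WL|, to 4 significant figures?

93.90

∠WEJ = 126.4°, so EJ runs at -38.0° + (180° − 126.4°) = 15.60° from the x-axis; with |EJ| = 43.0, J = E + 43.0·(cos 15.60°, sin 15.60°) = (81.13, -19.47). The perpendicularity gives JL at right angles to EJ; with |JL| = 18.6 on the right of EJ, L = J + 18.6·(0.2689, -0.9632) = (86.13, -37.38). Then |WL| = |L − W| = 93.90.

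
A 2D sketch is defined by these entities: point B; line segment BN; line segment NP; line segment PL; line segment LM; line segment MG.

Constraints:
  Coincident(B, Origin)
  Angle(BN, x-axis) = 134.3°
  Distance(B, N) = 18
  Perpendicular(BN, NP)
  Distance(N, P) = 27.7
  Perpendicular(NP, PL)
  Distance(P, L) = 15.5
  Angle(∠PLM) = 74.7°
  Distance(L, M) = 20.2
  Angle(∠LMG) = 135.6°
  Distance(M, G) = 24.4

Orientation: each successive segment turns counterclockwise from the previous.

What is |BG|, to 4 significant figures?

29.19

∠PLM = 74.7° gives LM at 59.60° from the x-axis; with |LM| = 20.2, M = (-11.35, -0.1341). ∠LMG = 135.6° gives MG at 104.0° from the x-axis; with |MG| = 24.4, G = (-17.25, 23.54). Then |BG| = |G − B| = 29.19.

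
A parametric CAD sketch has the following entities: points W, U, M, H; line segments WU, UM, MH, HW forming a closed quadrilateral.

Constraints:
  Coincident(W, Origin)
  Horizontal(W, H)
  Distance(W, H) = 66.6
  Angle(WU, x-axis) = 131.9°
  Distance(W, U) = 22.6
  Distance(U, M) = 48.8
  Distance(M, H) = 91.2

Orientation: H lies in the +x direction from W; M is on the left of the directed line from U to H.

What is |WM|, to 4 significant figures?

63.01

W is at the origin; WH is horizontal with |WH| = 66.6 and H in +x, so H = (66.6, 0). WU runs at 131.9° with |WU| = 22.6, so U = (-15.09, 16.82). M is determined by |UM| = 48.8 and |MH| = 91.2 together: it lies at the intersection of circle(U, 48.8) and circle(H, 91.2). With |UH| = 83.41, the foot of the radical line on UH is 6.119 from U and the perpendicular offset is √(48.8² − 6.119²) = 48.41. Taking the left-of-UH solution: M = (0.6644, 63.01).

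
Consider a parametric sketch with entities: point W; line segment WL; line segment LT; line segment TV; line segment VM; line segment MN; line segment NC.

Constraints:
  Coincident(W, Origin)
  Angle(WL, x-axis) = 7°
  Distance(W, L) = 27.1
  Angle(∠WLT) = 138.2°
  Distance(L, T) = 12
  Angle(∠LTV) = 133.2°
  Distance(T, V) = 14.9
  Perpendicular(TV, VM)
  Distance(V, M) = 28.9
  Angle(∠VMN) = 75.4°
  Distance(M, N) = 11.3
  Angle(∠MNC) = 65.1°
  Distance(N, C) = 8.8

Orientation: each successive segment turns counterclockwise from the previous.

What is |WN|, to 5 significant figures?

16.146

W is at the origin; WL runs at 7.0° with length 27.1, so L = (26.898, 3.3027). ∠WLT = 138.2° gives LT at 48.800° from the x-axis; with |LT| = 12.0, T = (34.802, 12.332). ∠LTV = 133.2° gives TV at 95.600° from the x-axis; with |TV| = 14.9, V = (33.348, 27.161). The perpendicularity gives VM at right angles to TV, so VM runs at -174.40°; with |VM| = 28.9, M = (4.5862, 24.340). ∠VMN = 75.4° gives MN at -69.800° from the x-axis; with |MN| = 11.3, N = (8.4881, 13.735). Then |WN| = |N − W| = 16.146.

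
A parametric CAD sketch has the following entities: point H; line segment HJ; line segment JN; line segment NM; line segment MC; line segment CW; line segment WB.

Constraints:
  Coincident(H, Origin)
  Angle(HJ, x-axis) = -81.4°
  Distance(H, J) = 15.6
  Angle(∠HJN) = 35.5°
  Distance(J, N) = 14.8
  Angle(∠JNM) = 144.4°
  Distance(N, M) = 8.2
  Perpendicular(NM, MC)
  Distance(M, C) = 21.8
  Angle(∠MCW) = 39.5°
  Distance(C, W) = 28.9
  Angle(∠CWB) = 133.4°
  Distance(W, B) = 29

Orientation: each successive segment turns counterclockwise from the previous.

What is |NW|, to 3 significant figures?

10.2

H is at the origin; HJ runs at -81.4° with length 15.6, so J = (2.33, -15.4). ∠HJN = 35.5° gives JN at 63.1° from the x-axis; with |JN| = 14.8, N = (9.03, -2.23). ∠JNM = 144.4° gives NM at 98.7° from the x-axis; with |NM| = 8.2, M = (7.79, 5.88). The perpendicularity gives MC at right angles to NM, so MC runs at -171°; with |MC| = 21.8, C = (-13.8, 2.58). ∠MCW = 39.5° gives CW at -30.8° from the x-axis; with |CW| = 28.9, W = (11.1, -12.2). Then |NW| = |W − N| = 10.2.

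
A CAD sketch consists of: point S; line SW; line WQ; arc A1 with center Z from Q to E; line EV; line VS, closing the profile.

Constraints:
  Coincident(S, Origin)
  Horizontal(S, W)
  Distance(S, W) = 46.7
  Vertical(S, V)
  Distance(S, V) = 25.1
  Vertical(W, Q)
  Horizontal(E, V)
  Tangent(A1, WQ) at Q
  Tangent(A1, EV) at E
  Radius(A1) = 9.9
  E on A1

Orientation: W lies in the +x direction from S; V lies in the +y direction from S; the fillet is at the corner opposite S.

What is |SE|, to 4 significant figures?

44.54

S is at the origin; SW is horizontal with |SW| = 46.7 and W on the +x side, so W = (46.70, 0.000). SV is vertical with |SV| = 25.1 and V on the +y side, so V = (0.000, 25.10). The virtual corner opposite S is at (46.70, 25.10). Since A1 is tangent to WQ there, ZQ ⟂ WQ and A1 meets EV tangentially, so ZE is at right angles to EV, with radius 9.9, so the center Z sits 9.9 in from both sides at Z = (36.80, 15.20). That places the tangent points at Q = (46.70, 15.20) on WQ and E = (36.80, 25.10) on EV. Then |SE| = |E − S| = 44.54.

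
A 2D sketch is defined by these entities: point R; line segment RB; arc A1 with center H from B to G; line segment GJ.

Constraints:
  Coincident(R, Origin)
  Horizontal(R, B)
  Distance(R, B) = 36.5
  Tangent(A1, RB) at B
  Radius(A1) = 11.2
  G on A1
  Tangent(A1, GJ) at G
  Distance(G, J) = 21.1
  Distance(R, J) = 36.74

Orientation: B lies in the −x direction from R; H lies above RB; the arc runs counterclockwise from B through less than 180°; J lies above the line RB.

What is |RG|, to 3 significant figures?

27.1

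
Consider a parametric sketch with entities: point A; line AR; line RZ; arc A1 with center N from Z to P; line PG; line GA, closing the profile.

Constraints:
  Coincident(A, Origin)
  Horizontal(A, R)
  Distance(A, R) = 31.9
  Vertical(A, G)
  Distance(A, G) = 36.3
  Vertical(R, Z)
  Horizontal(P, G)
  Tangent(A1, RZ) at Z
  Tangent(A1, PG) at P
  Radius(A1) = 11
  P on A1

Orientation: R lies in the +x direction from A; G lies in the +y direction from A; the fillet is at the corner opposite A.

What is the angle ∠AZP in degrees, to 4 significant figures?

83.42°

A is at the origin; A and R share the same y with |AR| = 31.9 and R on the +x side, so R = (31.90, 0.000). A and G share the same x with |AG| = 36.3 and G on the +y side, so G = (0.000, 36.30). The virtual corner opposite A is at (31.90, 36.30). The tangent condition forces NZ to be normal to RZ and A1 meets PG tangentially, so NP is at right angles to PG, with radius 11.0, so the center N sits 11.0 in from both sides at N = (20.90, 25.30). That places the tangent points at Z = (31.90, 25.30) on RZ and P = (20.90, 36.30) on PG. Then cos ∠AZP = ZA·ZP / (|ZA||ZP|), giving 83.42°.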